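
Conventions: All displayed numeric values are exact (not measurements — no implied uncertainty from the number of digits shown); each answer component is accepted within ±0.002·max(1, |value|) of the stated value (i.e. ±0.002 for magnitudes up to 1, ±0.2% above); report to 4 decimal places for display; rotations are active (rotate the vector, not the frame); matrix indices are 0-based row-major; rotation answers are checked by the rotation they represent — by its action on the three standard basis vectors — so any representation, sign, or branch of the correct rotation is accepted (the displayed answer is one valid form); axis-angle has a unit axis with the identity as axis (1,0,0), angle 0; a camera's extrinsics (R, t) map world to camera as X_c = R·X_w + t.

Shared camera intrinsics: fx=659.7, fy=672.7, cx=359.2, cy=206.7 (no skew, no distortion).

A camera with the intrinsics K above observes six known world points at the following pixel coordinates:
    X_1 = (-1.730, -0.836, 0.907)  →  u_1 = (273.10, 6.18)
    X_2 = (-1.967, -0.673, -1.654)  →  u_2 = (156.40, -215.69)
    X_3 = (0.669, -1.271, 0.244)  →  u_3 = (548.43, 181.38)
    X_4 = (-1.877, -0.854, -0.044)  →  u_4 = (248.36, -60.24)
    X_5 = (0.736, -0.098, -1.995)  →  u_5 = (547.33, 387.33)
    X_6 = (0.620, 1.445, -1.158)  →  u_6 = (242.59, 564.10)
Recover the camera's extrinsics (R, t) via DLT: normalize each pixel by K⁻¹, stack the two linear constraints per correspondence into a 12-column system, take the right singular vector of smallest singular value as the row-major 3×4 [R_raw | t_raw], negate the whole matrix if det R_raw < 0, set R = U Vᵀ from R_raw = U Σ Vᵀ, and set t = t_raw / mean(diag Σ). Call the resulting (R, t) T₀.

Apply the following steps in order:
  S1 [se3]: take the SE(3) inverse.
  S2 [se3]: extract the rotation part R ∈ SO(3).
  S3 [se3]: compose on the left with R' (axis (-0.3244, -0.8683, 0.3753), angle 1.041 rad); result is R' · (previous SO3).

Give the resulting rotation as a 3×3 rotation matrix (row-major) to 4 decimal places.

source (pnp_recover): camera pose = R=[0.7000 -0.7120 -0.0552; 0.7138 0.6998 0.0256; 0.0204 -0.0573 0.9981], t=(-0.0200, 0.2298, 4.3398)
after S1 (invert_se3): R=[0.7000 0.7138 0.0204; -0.7120 0.6998 -0.0573; -0.0552 0.0256 0.9981], t=(-0.2387, 0.0735, -4.3388)
after S2 (rot_of_se3): [0.7000 0.7138 0.0204; -0.7120 0.6998 -0.0573; -0.0552 0.0256 0.9981]
after S3 (compose_so3): [0.5662 0.2481 -0.7860; -0.3077 0.9483 0.0777; 0.7647 0.1979 0.6133]

rotation (matrix) = ((0.5662, 0.2481, -0.7860), (-0.3077, 0.9483, 0.0777), (0.7647, 0.1979, 0.6133))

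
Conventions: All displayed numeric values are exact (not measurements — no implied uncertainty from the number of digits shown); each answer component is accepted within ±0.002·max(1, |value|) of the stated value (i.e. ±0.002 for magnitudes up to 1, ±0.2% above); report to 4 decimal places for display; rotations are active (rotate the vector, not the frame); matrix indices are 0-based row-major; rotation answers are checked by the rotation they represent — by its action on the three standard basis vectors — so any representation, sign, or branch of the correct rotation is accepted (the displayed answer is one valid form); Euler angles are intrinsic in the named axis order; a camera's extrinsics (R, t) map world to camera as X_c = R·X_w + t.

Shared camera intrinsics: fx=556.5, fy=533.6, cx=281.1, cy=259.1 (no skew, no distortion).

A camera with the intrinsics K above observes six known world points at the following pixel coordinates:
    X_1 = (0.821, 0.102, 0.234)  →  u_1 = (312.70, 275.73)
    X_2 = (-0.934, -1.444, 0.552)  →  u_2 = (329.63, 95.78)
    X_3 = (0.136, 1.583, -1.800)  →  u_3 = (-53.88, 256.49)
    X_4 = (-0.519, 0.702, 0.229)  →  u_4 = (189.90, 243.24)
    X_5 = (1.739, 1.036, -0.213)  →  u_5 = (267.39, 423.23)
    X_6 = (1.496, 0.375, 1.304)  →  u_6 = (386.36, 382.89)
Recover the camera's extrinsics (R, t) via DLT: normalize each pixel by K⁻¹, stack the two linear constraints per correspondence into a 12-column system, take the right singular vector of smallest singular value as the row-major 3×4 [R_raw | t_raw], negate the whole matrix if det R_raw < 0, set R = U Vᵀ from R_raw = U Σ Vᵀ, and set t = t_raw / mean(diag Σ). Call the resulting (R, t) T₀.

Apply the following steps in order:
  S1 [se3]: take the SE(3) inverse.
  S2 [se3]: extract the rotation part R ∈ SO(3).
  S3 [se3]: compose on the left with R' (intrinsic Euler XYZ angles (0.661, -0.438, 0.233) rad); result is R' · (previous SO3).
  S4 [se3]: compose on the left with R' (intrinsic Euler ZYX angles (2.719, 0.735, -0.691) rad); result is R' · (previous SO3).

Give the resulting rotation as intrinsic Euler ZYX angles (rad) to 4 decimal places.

rotation (euler_zyx) = (2.1463, -0.2617, 0.2887)

source (pnp_recover): camera pose = R=[0.5491 -0.6908 0.4704; 0.5494 0.7225 0.4196; -0.6298 0.0281 0.7763], t=(-0.2300, -0.4799, 4.9196)
after S1 (invert_se3): R=[0.5491 0.5494 -0.6298; -0.6908 0.7225 0.0281; 0.4704 0.4196 0.7763], t=(3.4882, 0.0499, -3.5093)
after S2 (rot_of_se3): [0.5491 0.5494 -0.6298; -0.6908 0.7225 0.0281; 0.4704 0.4196 0.7763]
after S3 (compose_so3): [0.4287 0.1551 -0.8900; -0.8727 0.3260 -0.3636; 0.2338 0.9326 0.2751]
after S4 (compose_so3): [-0.5257 -0.7641 0.3738; 0.8104 -0.5835 -0.0531; 0.2587 0.2750 0.9260]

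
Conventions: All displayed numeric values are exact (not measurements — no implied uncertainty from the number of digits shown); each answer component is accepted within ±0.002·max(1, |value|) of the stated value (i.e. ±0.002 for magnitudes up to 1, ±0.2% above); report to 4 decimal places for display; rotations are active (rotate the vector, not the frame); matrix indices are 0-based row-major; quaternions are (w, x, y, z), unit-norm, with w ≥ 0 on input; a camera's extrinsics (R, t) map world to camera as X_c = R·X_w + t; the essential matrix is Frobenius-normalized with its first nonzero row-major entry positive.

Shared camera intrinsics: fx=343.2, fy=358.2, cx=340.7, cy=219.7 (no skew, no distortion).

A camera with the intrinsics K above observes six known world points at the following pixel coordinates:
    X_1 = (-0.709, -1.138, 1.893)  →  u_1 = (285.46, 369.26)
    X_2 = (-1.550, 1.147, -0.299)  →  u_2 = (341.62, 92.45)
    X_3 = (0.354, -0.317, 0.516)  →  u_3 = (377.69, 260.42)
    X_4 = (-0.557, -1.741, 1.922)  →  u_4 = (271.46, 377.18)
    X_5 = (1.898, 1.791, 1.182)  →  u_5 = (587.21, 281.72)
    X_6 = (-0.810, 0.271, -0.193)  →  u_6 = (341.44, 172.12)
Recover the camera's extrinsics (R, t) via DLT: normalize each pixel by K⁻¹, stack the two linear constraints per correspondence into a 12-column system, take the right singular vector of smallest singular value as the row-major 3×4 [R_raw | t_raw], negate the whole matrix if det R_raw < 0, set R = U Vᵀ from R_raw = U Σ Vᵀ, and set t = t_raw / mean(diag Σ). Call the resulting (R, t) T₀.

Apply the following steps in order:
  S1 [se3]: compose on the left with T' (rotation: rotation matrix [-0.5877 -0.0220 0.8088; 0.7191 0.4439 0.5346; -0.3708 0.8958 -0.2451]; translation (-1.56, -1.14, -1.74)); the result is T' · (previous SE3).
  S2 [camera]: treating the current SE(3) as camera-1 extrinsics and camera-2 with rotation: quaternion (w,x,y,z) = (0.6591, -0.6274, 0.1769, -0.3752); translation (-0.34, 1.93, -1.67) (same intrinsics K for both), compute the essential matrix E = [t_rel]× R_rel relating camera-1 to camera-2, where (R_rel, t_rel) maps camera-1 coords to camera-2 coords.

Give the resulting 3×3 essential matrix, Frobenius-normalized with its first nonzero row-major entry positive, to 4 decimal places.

source (pnp_recover): camera pose = R=[0.7594 0.6481 0.0580; 0.2686 -0.3934 0.8793; 0.5926 -0.6521 -0.4728], t=(0.4600, -0.0899, 4.9602)
after S1 (compose_se3): R=[0.0271 -0.8996 -0.4358; 0.9821 -0.0572 0.1792; -0.1862 -0.4329 0.8820], t=(2.1833, 1.8026, -3.2068)
after S2 (essential): [0.4588 0.0575 0.5298; 0.0780 -0.2185 -0.1359; 0.3299 -0.5365 -0.1912]

matrix = [0.4588 0.0575 0.5298; 0.0780 -0.2185 -0.1359; 0.3299 -0.5365 -0.1912]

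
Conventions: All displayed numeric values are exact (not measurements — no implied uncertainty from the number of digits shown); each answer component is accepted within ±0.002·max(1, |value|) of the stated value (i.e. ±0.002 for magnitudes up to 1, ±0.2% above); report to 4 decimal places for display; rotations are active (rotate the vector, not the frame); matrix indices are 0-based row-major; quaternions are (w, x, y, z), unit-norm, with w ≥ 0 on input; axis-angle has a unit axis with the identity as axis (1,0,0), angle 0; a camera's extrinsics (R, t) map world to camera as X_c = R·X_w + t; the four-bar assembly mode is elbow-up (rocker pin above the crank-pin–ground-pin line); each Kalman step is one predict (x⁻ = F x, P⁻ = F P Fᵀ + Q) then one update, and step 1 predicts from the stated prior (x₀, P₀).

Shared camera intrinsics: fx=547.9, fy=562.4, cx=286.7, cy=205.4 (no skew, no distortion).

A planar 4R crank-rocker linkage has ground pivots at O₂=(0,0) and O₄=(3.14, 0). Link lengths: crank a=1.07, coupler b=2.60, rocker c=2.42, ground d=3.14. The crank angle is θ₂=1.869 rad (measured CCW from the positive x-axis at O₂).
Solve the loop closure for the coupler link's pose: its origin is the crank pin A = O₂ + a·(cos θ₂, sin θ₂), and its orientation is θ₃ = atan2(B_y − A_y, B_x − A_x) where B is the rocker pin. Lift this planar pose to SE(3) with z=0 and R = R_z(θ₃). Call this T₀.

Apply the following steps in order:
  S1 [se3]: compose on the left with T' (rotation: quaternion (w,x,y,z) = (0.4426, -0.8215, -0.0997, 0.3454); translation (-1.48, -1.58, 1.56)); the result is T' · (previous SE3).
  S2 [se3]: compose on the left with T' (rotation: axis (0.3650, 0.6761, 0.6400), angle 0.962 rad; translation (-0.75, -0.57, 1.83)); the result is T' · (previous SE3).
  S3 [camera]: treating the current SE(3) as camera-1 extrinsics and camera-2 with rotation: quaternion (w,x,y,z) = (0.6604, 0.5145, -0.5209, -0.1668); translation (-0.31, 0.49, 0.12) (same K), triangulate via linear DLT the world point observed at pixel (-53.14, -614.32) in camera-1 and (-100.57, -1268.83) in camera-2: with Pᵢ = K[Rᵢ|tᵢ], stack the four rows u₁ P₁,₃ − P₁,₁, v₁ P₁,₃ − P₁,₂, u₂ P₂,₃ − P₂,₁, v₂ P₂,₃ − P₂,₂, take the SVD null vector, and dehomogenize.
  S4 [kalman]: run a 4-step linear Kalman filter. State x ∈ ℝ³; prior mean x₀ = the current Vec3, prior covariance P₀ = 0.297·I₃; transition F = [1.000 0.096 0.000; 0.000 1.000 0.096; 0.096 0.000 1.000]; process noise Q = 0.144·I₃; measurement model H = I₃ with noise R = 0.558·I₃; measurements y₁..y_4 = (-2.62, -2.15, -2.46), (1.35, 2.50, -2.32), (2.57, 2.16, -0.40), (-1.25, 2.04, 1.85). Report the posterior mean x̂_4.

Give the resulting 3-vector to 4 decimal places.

result = (0.3754, 1.3794, 0.2701)

source (fourbar_fk): coupler pose = R=[0.9012 -0.4334 0.0000; 0.4334 0.9012 0.0000; 0.0000 0.0000 1.0000], t=(-0.3144, 1.0228, 0.0000)
after S1 (compose_se3): R=[0.6067 -0.4493 -0.6557; 0.1681 -0.7337 0.6583; -0.7769 -0.5097 -0.3696], t=(-1.8583, -2.3293, 0.8965)
after S2 (compose_se3): R=[-0.1975 -0.3086 -0.9305; 0.6004 -0.7884 0.1340; -0.7749 -0.5322 0.3410], t=(-0.3550, -3.6323, 2.2157)
after S3 (triangulate): (1.2075, -0.4075, 0.6407)
after S4 (kf_track): (0.3754, 1.3794, 0.2701)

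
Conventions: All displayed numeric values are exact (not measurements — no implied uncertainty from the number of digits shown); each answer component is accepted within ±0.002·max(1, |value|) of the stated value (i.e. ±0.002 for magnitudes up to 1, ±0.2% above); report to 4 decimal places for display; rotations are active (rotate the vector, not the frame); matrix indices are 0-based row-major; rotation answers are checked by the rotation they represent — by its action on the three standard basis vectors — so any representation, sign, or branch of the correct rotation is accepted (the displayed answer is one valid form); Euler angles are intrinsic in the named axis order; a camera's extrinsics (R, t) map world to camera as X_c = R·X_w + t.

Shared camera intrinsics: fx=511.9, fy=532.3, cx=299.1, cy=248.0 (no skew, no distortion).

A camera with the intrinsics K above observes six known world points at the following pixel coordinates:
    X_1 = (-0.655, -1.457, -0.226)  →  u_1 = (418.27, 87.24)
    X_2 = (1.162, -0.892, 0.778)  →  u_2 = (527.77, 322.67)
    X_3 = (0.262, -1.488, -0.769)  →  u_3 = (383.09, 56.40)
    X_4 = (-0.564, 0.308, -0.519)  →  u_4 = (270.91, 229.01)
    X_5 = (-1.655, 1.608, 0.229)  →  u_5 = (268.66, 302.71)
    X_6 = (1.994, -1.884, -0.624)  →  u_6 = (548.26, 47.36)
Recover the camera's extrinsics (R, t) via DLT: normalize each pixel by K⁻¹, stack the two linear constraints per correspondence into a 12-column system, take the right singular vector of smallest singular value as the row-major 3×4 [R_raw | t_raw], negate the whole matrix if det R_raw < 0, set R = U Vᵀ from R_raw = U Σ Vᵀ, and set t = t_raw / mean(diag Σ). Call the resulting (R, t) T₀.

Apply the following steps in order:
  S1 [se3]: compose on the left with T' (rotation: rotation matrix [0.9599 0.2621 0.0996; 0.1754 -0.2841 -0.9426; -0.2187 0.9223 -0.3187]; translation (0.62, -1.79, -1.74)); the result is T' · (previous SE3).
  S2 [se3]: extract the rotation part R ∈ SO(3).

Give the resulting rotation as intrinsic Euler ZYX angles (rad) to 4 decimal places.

source (pnp_recover): camera pose = R=[-0.0394 -0.5891 0.8071; 0.4467 0.7121 0.5416; -0.8938 0.3819 0.2351], t=(0.3100, 0.1400, 4.3702)
after S1 (compose_se3): R=[-0.0098 -0.3408 0.9401; 0.7087 -0.6656 -0.2339; 0.7054 0.6639 0.2481], t=(1.3896, -5.8948, -3.0714)
after S2 (rot_of_se3): [-0.0098 -0.3408 0.9401; 0.7087 -0.6656 -0.2339; 0.7054 0.6639 0.2481]

rotation (euler_zyx) = (1.5846, -0.7830, 1.2132)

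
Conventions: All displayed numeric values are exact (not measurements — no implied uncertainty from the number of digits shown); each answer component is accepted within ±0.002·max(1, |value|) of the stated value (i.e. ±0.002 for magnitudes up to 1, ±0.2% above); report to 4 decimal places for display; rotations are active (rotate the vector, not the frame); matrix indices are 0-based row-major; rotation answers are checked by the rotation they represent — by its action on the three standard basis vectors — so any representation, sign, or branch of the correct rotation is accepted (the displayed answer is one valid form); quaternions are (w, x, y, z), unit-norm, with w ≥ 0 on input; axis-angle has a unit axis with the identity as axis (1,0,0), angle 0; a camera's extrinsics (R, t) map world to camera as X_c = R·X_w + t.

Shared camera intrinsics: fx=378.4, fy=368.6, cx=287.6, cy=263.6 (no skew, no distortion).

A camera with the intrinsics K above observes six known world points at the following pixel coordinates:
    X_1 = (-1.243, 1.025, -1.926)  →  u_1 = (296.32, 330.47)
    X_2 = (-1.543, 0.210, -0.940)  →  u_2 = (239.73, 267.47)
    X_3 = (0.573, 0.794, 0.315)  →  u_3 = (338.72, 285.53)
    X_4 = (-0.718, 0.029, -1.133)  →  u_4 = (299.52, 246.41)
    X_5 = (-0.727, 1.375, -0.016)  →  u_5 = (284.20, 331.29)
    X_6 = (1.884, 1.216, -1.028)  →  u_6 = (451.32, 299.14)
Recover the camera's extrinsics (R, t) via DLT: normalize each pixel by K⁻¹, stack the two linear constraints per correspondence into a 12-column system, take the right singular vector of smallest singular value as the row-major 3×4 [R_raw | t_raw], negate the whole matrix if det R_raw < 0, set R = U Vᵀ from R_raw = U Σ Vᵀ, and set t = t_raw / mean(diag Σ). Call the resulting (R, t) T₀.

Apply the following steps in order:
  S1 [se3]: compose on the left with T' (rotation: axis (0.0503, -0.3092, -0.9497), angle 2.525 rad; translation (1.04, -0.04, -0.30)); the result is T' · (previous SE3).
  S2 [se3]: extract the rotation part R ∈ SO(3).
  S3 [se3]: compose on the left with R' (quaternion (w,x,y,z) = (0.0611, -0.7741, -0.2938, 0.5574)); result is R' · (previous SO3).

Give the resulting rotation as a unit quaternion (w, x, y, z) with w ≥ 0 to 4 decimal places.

rotation (quat) = (0.3488, 0.3071, -0.8428, 0.2716)

source (pnp_recover): camera pose = R=[0.9243 0.1383 -0.3558; -0.1299 0.9904 0.0477; 0.3590 0.0022 0.9334], t=(0.4199, -0.3099, 6.5094)
after S1 (compose_se3): R=[-0.9128 0.4030 0.0657; -0.2692 -0.7149 0.6453; 0.3070 0.5714 0.7611], t=(-1.1904, 3.1981, 4.9139)
after S2 (rot_of_se3): [-0.9128 0.4030 0.0657; -0.2692 -0.7149 0.6453; 0.3070 0.5714 0.7611]
after S3 (compose_so3): [-0.5681 -0.7071 -0.4210; -0.3282 0.6638 -0.6720; 0.7547 -0.2436 -0.6092]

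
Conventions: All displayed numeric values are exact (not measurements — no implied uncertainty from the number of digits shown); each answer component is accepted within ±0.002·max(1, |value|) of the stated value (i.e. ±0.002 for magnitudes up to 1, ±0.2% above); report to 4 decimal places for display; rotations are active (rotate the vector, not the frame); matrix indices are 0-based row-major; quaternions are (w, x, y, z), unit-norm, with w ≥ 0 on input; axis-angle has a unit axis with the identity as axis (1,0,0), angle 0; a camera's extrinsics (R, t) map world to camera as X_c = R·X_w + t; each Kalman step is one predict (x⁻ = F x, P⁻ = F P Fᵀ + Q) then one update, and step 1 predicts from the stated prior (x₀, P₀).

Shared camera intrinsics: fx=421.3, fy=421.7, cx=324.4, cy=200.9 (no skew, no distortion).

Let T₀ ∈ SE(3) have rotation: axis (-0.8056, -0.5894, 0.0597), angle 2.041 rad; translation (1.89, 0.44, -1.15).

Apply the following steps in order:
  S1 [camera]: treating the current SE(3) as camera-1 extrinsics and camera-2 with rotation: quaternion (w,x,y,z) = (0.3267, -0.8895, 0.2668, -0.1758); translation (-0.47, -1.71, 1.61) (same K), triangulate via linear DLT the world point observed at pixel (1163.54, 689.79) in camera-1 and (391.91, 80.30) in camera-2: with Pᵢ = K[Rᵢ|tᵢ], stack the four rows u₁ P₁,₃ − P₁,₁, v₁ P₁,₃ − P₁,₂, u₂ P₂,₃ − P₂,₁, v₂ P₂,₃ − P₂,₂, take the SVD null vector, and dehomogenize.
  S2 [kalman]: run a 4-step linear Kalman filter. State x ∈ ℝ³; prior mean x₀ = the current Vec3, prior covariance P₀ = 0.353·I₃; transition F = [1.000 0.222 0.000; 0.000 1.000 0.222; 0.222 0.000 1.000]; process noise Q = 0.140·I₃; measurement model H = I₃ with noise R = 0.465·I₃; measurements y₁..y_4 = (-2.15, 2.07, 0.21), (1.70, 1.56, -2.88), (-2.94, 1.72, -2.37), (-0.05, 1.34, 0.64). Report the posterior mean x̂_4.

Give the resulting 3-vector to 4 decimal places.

after S1 (triangulate): (0.4436, -1.8251, -0.1233)
after S2 (kf_track): (-0.3641, 0.9882, -0.7842)

result = (-0.3641, 0.9882, -0.7842)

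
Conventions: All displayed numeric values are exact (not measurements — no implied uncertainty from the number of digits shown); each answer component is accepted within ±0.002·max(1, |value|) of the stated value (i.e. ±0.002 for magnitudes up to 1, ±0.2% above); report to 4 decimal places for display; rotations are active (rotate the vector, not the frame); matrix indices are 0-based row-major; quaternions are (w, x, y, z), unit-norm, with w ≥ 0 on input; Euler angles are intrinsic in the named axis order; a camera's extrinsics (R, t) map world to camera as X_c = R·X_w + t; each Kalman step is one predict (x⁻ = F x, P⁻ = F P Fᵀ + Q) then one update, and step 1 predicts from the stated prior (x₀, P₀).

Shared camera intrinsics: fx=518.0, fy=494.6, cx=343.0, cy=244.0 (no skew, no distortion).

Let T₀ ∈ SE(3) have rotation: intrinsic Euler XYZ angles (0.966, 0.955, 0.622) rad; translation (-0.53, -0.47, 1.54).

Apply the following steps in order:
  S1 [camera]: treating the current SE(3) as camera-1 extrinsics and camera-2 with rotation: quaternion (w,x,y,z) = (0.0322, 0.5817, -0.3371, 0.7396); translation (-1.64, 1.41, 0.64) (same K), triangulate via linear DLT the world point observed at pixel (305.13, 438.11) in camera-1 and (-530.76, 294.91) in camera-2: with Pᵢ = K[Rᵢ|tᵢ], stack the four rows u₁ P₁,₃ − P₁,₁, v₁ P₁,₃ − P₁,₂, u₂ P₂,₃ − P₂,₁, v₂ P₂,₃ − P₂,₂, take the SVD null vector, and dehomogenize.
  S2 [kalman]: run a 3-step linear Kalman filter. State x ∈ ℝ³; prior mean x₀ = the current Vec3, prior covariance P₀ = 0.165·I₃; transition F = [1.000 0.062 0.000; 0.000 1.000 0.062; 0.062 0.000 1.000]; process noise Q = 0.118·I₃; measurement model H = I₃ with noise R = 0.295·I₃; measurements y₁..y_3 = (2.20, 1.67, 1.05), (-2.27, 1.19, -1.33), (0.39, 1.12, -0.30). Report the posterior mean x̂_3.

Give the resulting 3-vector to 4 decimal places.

after S1 (triangulate): (1.5706, 0.9761, -0.0834)
after S2 (kf_track): (0.2045, 1.1625, -0.3142)

result = (0.2045, 1.1625, -0.3142)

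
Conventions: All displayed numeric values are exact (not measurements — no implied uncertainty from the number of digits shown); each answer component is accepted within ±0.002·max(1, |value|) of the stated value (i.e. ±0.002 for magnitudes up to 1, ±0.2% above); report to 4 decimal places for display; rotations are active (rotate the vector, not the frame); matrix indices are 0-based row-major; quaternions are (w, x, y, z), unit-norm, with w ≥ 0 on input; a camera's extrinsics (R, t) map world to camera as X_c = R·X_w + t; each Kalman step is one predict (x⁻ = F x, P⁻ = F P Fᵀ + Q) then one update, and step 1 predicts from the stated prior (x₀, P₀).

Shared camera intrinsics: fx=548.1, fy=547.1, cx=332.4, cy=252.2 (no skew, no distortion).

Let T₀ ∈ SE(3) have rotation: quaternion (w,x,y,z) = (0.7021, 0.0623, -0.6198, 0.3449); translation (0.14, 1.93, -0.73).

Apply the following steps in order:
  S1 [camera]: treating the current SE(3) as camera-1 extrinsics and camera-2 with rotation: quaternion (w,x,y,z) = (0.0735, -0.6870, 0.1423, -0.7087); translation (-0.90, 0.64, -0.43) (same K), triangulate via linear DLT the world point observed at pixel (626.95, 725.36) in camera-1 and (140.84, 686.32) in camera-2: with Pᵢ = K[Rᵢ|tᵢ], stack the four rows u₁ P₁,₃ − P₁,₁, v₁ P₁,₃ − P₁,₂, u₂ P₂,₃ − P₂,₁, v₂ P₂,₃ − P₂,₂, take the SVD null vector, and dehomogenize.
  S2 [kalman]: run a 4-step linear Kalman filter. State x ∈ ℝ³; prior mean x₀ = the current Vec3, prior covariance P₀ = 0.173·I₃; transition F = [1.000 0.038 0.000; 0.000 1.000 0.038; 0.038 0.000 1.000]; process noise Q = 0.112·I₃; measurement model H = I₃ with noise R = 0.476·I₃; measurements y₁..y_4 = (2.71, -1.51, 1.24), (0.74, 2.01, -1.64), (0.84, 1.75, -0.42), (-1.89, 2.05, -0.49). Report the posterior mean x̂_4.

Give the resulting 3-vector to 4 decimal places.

result = (0.1321, 1.0654, -0.3044)

after S1 (triangulate): (1.9910, -1.6079, 0.1600)
after S2 (kf_track): (0.1321, 1.0654, -0.3044)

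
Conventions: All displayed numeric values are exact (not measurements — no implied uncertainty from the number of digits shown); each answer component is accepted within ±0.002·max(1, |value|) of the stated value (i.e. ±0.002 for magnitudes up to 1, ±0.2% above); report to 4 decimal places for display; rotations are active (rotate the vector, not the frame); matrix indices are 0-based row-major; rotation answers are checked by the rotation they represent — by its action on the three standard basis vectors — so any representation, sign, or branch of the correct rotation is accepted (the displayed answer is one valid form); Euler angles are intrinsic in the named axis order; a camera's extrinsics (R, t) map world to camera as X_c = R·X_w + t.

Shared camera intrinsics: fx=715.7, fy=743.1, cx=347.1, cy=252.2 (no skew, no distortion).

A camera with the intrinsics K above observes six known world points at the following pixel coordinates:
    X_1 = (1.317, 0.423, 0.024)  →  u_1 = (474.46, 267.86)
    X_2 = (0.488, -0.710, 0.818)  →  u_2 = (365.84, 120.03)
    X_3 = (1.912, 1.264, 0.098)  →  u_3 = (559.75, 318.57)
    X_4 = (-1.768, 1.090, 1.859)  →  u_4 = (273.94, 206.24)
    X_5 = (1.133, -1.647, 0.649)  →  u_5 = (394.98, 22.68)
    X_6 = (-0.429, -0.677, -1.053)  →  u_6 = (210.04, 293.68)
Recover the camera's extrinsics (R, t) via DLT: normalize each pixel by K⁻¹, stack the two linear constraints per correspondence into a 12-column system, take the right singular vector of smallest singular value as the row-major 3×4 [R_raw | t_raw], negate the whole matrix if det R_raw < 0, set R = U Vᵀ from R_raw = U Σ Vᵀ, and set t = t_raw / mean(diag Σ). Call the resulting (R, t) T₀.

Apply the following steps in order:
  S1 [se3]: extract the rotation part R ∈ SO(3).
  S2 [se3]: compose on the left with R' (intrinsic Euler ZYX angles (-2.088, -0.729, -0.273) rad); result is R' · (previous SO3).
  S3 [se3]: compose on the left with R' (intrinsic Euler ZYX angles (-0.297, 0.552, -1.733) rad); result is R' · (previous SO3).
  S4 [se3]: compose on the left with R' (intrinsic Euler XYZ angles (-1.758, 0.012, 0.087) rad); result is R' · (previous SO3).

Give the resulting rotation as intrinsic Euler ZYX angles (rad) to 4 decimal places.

rotation (euler_zyx) = (1.6699, 0.6451, -2.5863)

source (pnp_recover): camera pose = R=[0.8988 0.3640 0.2441; -0.0680 0.6661 -0.7428; -0.4329 0.6510 0.6235], t=(-0.2101, -0.0400, 6.6505)
after S1 (rot_of_se3): [0.8988 0.3640 0.2441; -0.0680 0.6661 -0.7428; -0.4329 0.6510 0.6235]
after S2 (compose_so3): [-0.6212 0.7232 -0.3019; -0.7234 -0.3809 0.5759; 0.3015 0.5761 0.7597]
after S3 (compose_so3): [-0.0509 0.9150 -0.4001; 0.4489 0.3789 0.8093; 0.8921 -0.1384 -0.4301]
after S4 (compose_so3): [-0.0791 0.8769 -0.4741; 0.7951 -0.2314 -0.5606; -0.6013 -0.4212 -0.6790]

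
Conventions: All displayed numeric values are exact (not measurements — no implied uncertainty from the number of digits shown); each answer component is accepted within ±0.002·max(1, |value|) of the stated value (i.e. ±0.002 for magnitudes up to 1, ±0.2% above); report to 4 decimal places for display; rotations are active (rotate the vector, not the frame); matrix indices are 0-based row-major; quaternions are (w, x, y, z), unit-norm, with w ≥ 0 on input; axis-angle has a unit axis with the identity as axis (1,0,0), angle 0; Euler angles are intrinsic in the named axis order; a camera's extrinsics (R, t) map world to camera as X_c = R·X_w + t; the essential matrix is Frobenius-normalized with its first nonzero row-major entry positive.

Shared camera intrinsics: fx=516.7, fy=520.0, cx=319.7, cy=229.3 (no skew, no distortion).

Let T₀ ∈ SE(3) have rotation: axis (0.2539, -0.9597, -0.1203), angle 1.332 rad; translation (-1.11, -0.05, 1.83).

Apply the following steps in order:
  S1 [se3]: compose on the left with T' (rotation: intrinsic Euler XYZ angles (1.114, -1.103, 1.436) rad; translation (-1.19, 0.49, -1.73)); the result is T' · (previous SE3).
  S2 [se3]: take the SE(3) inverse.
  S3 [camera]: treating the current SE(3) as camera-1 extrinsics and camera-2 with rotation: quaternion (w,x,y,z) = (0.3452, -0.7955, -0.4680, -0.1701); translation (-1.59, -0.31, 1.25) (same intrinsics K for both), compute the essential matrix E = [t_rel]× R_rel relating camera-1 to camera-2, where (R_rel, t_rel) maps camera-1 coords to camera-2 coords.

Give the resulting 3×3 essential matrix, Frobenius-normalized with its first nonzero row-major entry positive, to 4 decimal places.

matrix = [0.2442 0.4147 -0.2153; -0.4283 -0.1959 0.2025; -0.4627 0.4948 -0.0140]

after S1 (compose_se3): R=[-0.6588 -0.7230 -0.2081; -0.5322 0.6434 -0.5503; 0.5317 -0.2518 -0.8086], t=(-2.8683, -0.6589, -2.3984)
after S2 (invert_se3): R=[-0.6588 -0.5322 0.5317; -0.7230 0.6434 -0.2518; -0.2081 -0.5503 -0.8086], t=(-0.9650, -2.2537, -2.8988)
after S3 (essential): [0.2442 0.4147 -0.2153; -0.4283 -0.1959 0.2025; -0.4627 0.4948 -0.0140]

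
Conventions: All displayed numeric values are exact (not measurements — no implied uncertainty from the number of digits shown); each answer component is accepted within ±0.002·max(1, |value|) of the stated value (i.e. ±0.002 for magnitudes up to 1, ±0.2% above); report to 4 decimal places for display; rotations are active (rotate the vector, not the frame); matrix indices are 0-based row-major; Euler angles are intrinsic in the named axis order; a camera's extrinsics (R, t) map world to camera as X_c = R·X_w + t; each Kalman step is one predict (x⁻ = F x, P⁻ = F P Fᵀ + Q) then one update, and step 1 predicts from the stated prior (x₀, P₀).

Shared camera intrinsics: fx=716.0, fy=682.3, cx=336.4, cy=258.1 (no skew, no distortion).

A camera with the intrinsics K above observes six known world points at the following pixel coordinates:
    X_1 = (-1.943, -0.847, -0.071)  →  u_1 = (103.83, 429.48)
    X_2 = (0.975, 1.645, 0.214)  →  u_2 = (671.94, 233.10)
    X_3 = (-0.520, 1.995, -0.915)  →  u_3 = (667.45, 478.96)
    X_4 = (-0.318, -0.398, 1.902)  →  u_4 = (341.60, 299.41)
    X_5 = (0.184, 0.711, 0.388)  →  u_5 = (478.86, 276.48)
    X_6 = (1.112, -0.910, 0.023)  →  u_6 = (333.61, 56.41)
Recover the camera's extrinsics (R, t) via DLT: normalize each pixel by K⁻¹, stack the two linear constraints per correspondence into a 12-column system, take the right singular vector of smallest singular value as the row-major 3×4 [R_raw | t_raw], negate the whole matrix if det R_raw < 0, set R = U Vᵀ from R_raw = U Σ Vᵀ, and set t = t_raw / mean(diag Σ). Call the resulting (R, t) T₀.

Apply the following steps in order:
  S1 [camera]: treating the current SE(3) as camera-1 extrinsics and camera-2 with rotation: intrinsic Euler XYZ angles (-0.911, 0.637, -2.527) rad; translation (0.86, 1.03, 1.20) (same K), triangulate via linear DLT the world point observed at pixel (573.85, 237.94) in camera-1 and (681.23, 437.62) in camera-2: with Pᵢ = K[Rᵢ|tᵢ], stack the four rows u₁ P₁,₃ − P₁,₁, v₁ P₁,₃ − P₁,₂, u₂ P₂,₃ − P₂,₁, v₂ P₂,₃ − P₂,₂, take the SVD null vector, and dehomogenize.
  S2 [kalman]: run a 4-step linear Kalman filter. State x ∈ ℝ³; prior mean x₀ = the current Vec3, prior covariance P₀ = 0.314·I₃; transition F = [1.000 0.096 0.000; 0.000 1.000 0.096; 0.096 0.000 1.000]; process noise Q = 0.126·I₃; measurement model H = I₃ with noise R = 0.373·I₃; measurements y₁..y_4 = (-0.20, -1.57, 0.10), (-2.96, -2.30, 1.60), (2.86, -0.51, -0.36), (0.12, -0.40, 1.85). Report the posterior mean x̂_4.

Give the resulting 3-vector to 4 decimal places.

result = (0.3240, -0.5941, 1.0446)

source (pnp_recover): camera pose = R=[0.4945 0.8502 0.1804; -0.8625 0.4545 0.2223; 0.1070 -0.2655 0.9581], t=(0.2000, -0.1200, 4.6499)
after S1 (triangulate): (0.8618, 1.1350, 0.8630)
after S2 (kf_track): (0.3240, -0.5941, 1.0446)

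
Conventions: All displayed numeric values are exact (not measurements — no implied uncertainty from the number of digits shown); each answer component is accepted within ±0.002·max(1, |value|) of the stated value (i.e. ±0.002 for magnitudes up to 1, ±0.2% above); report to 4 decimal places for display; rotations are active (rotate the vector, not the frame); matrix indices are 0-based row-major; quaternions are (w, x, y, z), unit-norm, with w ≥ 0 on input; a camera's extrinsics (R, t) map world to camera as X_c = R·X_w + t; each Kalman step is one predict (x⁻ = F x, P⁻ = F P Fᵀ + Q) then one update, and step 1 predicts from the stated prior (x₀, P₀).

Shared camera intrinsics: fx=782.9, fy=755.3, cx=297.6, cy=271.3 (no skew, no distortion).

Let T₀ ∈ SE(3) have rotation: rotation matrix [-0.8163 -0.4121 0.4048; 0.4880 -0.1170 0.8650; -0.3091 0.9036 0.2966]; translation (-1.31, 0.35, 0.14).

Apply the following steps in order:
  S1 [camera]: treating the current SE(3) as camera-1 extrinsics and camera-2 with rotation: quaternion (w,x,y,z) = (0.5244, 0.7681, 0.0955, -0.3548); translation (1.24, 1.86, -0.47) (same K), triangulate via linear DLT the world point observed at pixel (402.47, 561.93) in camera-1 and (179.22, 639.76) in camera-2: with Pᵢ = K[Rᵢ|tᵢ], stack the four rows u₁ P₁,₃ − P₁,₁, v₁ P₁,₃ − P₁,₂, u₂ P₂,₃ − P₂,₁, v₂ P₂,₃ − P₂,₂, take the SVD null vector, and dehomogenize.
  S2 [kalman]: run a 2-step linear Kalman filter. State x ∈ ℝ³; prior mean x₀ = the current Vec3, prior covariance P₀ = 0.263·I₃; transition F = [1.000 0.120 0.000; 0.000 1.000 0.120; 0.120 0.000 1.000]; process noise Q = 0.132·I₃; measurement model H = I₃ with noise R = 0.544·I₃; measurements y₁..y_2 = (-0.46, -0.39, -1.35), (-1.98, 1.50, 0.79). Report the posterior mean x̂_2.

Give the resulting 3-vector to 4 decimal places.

result = (-1.4128, 0.8888, 0.3516)

after S1 (triangulate): (-1.6500, 0.9528, 1.5290)
after S2 (kf_track): (-1.4128, 0.8888, 0.3516)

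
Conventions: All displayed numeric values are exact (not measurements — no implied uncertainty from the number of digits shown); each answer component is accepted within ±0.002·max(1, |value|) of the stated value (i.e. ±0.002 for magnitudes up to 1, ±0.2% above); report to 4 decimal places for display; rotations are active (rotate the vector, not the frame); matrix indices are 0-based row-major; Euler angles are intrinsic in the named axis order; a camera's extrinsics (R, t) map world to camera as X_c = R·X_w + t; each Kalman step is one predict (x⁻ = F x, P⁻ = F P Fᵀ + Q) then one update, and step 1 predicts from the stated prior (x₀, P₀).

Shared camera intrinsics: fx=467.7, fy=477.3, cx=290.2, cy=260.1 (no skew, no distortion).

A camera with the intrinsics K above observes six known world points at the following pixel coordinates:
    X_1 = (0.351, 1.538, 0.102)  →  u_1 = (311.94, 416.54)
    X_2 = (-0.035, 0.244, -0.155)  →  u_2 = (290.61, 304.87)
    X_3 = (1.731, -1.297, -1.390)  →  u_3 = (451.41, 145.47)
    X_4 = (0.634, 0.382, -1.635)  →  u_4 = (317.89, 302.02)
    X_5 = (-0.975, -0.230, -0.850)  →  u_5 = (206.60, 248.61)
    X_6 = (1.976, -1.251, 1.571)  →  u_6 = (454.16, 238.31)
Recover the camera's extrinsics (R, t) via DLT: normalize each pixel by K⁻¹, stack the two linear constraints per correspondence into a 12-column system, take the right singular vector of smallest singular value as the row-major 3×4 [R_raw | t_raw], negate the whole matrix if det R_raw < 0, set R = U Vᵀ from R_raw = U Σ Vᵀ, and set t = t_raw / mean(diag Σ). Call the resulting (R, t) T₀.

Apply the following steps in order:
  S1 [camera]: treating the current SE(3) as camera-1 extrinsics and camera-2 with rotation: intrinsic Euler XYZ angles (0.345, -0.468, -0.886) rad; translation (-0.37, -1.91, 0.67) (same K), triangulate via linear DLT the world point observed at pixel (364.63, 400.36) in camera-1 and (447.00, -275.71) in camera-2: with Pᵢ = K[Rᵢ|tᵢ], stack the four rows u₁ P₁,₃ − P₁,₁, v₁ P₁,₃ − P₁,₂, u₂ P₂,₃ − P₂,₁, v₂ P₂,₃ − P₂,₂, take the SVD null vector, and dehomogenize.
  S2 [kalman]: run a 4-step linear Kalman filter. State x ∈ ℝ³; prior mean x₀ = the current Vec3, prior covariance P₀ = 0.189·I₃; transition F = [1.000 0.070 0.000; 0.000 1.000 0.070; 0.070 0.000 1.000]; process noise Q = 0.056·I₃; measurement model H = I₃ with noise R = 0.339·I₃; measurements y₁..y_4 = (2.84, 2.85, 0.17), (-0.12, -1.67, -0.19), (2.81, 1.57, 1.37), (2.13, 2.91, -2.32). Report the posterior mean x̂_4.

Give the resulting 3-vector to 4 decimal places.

source (pnp_recover): camera pose = R=[0.9588 -0.1320 0.2514; 0.0701 0.9680 0.2409; -0.2752 -0.2134 0.9374], t=(0.1099, 0.3600, 6.1199)
after S1 (triangulate): (0.9081, 1.2887, 0.7812)
after S2 (kf_track): (1.9030, 1.6385, -0.1638)

result = (1.9030, 1.6385, -0.1638)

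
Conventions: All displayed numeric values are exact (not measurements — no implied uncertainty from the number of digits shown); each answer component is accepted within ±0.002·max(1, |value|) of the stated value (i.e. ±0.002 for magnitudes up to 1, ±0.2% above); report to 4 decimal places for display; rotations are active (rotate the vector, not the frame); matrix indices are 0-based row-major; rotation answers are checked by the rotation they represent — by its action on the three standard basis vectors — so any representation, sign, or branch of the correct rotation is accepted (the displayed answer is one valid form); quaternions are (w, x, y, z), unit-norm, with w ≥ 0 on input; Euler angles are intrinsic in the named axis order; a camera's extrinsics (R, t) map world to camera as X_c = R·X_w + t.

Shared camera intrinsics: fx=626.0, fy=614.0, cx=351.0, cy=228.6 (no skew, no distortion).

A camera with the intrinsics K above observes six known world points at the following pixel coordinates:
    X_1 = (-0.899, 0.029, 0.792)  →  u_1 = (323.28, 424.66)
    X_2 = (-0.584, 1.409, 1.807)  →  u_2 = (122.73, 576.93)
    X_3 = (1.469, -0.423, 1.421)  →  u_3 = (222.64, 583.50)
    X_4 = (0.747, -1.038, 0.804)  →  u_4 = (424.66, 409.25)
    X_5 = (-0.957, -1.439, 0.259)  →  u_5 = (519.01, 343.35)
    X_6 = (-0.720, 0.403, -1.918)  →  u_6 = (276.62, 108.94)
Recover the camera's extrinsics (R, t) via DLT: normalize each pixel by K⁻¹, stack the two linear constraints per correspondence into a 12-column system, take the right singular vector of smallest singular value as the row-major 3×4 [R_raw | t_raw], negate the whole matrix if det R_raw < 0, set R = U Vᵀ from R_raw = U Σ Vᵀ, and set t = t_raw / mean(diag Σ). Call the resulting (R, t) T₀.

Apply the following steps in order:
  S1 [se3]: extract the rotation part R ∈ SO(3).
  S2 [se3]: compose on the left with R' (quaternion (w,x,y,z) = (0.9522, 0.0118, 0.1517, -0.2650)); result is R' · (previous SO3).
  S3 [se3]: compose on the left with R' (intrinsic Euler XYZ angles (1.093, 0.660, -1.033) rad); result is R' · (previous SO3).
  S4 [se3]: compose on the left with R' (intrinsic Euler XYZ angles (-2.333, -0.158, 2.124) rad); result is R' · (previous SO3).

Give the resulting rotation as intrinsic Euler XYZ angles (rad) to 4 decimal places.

rotation (euler_xyz) = (0.7897, -1.0886, 1.8844)

source (pnp_recover): camera pose = R=[-0.2891 -0.9572 0.0147; -0.3224 0.1118 0.9400; -0.9014 0.2670 -0.3409], t=(-0.4500, 0.4499, 4.1101)
after S1 (rot_of_se3): [-0.2891 -0.9572 0.0147; -0.3224 0.1118 0.9400; -0.9014 0.2670 -0.3409]
after S2 (compose_so3): [-0.6538 -0.6464 0.3933; -0.0395 0.5482 0.8354; -0.7556 0.5307 -0.3839]
after S3 (compose_so3): [-0.7546 0.4357 0.4906; 0.5782 0.0882 0.8111; 0.3102 0.8957 -0.3185]
after S4 (compose_so3): [-0.1431 -0.4411 -0.8860; 0.8638 0.3812 -0.3293; 0.4830 -0.8124 0.3265]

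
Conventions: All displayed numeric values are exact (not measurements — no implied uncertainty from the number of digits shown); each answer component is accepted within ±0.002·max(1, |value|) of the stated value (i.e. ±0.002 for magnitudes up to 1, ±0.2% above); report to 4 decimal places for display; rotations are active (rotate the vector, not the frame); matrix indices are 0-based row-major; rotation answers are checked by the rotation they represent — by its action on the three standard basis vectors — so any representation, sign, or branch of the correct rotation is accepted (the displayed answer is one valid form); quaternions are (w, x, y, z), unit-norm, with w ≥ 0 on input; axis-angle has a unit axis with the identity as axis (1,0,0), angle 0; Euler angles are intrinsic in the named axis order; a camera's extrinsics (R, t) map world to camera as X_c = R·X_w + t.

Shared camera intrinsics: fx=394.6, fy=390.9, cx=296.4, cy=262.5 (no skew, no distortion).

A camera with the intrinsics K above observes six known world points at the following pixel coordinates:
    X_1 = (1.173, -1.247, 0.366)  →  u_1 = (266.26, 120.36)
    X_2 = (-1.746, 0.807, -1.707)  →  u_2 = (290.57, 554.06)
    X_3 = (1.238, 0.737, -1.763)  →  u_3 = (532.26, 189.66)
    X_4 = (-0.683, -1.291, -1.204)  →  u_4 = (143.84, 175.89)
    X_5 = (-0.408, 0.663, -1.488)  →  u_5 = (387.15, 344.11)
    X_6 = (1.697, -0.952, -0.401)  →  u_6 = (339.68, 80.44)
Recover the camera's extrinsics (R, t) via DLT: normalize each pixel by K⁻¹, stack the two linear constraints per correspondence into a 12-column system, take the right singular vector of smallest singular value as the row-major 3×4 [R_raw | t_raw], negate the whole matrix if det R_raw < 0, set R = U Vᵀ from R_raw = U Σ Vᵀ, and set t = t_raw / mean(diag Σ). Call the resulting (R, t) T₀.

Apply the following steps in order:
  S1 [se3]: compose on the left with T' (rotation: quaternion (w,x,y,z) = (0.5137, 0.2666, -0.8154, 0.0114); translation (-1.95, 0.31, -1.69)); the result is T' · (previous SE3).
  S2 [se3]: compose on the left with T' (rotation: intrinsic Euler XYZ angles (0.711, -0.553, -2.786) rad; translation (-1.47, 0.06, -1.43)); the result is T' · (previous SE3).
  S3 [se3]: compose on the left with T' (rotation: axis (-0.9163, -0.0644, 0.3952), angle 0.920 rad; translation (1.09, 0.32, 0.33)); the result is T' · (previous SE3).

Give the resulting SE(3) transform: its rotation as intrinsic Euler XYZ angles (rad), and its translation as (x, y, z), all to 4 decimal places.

source (pnp_recover): camera pose = R=[0.6292 0.6902 -0.3573; -0.7069 0.6993 0.1060; 0.3230 0.1859 0.9279], t=(-0.1000, -0.0201, 4.1401)
after S1 (compose_se3): R=[-0.1607 -0.6947 -0.7011; -0.9669 0.2533 -0.0294; 0.1980 0.6732 -0.7124], t=(-5.3512, -0.8759, -3.7334)
after S2 (compose_se3): R=[-0.2623 0.2756 0.9248; 0.6830 -0.6240 0.3797; 0.6817 0.7312 -0.0246], t=(4.5003, 2.5521, -0.2105)
after S3 (compose_se3): R=[-0.5768 0.2980 0.7606; 0.8165 0.2397 0.5252; -0.0258 0.9240 -0.3816], t=(4.6036, 3.2387, -2.1084)

rotation (euler_xyz) = (-2.1991, 0.8642, -2.6646), translation = (4.6036, 3.2387, -2.1084)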